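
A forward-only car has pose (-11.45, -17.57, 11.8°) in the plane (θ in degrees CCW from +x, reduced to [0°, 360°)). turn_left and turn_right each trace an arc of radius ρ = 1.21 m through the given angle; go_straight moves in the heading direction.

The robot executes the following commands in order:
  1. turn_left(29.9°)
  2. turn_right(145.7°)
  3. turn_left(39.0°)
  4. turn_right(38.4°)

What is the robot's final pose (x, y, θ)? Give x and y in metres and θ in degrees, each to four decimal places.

set_pose: (x, y, θ) = (-11.4500, -17.5700, 11.8000°), ρ = 1.21
turn_left(29.9°): centre at ρ to the left, rotate +29.9° → (-10.8925, -17.2890, 41.7000°)
turn_right(145.7°): centre at ρ to the right, rotate −145.7° → (-8.9135, -18.4852, -104.0000° ≡ 256.0000°)
turn_left(39.0°): centre at ρ to the left, rotate +39.0° → (-8.8361, -19.2893, 295.0000°)
turn_right(38.4°): centre at ρ to the right, rotate −38.4° → (-8.7557, -20.0810, 256.6000°)

(-8.7557, -20.0810, 256.6000°)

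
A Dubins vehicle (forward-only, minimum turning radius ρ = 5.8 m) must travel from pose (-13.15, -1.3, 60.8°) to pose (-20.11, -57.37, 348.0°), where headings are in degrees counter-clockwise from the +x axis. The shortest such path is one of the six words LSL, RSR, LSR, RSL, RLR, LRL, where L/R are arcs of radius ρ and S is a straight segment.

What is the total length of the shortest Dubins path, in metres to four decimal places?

75.9224 m

Let ψ = atan2(Δy, Δx) = atan2(-56.07, -6.96) = -97.0760° be the start→goal bearing.
Normalize: d = |goal − start| / ρ = 56.500323/5.8 = 9.741435, α = (θ_start − ψ) mod 360° = 157.8760° = 2.755455 rad, β = (θ_goal − ψ) mod 360° = 85.0760° = 1.484856 rad.
Common terms: sin α = 0.376613, cos α = -0.926371, sin β = 0.996309, cos β = 0.085835, cos(α−β) = 0.295708, d² = 94.895556. Work in radians in the unit-radius frame; every candidate has L = ρ·(t + p + q).
LSL: p² = 2 + d² − 2cos(α−β) + 2d(sin α − sin β) = 84.230675; p = √p² = 9.177727; φ = atan2(cos β − cos α, d + sin α − sin β) = 0.110514 rad; t = (φ − α) mod 2π = 3.638244 rad, q = (β − φ) mod 2π = 1.374341 rad → L = 5.8·(3.638244 + 9.177727 + 1.374341) = 5.8·14.190313 = 82.303814 m
RSR: p² = 2 + d² − 2cos(α−β) + 2d(sin β − sin α) = 108.377605; p = √p² = 10.410457; φ = atan2(cos α − cos β, d − sin α + sin β) = -0.097384 rad; t = (α − φ) mod 2π = 2.852839 rad, q = (φ − β) mod 2π = 4.700946 rad → L = 5.8·(2.852839 + 10.410457 + 4.700946) = 5.8·17.964242 = 104.192601 m
LSR: p² = d² − 2 + 2cos(α−β) + 2d(sin α + sin β) = 120.235439; p = √p² = 10.965192; φ = atan2(−cos α − cos β, d + sin α + sin β) − atan2(−2, p) = 0.255895 rad; t = (φ − α) mod 2π = 3.783625 rad, q = (φ − β) mod 2π = 5.054224 rad → L = 5.8·(3.783625 + 10.965192 + 5.054224) = 5.8·19.803041 = 114.857637 m
RSL: p² = d² − 2 + 2cos(α−β) − 2d(sin α + sin β) = 66.738505; p = √p² = 8.169364; φ = atan2(cos α + cos β, d − sin α − sin β) − atan2(2, p) = -0.340199 rad; t = (α − φ) mod 2π = 3.095655 rad, q = (β − φ) mod 2π = 1.825055 rad → L = 5.8·(3.095655 + 8.169364 + 1.825055) = 5.8·13.090073 = 75.922425 m
RLR: c = (6 − d² + 2cos(α−β) + 2d(sin α − sin β))/8 = -12.547201, |c| > 1 → infeasible
LRL: c = (6 − d² + 2cos(α−β) − 2d(sin α − sin β))/8 = -9.528834, |c| > 1 → infeasible
Shortest: RSL with L = 75.922425 m ≈ 75.9224 m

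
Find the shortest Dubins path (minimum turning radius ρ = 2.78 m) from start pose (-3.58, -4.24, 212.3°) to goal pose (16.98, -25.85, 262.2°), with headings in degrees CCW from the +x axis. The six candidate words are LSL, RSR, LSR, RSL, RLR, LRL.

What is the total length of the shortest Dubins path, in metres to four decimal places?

32.7210 m

Let ψ = atan2(Δy, Δx) = atan2(-21.61, 20.56) = -46.4263° be the start→goal bearing.
Normalize: d = |goal − start| / ρ = 29.827935/2.78 = 10.729473, α = (θ_start − ψ) mod 360° = 258.7263° = 4.515626 rad, β = (θ_goal − ψ) mod 360° = 308.6263° = 5.386546 rad.
Common terms: sin α = -0.980705, cos α = -0.195496, sin β = -0.781234, cos β = 0.624239, cos(α−β) = 0.644124, d² = 115.121590. Work in radians in the unit-radius frame; every candidate has L = ρ·(t + p + q).
LSL: p² = 2 + d² − 2cos(α−β) + 2d(sin α − sin β) = 111.552909; p = √p² = 10.561861; φ = atan2(cos β − cos α, d + sin α − sin β) = 0.077691 rad; t = (φ − α) mod 2π = 1.845250 rad, q = (β − φ) mod 2π = 5.308855 rad → L = 2.78·(1.845250 + 10.561861 + 5.308855) = 2.78·17.715966 = 49.250385 m
RSR: p² = 2 + d² − 2cos(α−β) + 2d(sin β − sin α) = 120.113777; p = √p² = 10.959643; φ = atan2(cos α − cos β, d − sin α + sin β) = -0.074866 rad; t = (α − φ) mod 2π = 4.590492 rad, q = (φ − β) mod 2π = 0.821774 rad → L = 2.78·(4.590492 + 10.959643 + 0.821774) = 2.78·16.371909 = 45.513907 m
LSR: p² = d² − 2 + 2cos(α−β) + 2d(sin α + sin β) = 76.600498; p = √p² = 8.752171; φ = atan2(−cos α − cos β, d + sin α + sin β) − atan2(−2, p) = 0.176883 rad; t = (φ − α) mod 2π = 1.944442 rad, q = (φ − β) mod 2π = 1.073523 rad → L = 2.78·(1.944442 + 8.752171 + 1.073523) = 2.78·11.770136 = 32.720978 m
RSL: p² = d² − 2 + 2cos(α−β) − 2d(sin α + sin β) = 152.219177; p = √p² = 12.337714; φ = atan2(cos α + cos β, d − sin α − sin β) − atan2(2, p) = -0.126397 rad; t = (α − φ) mod 2π = 4.642023 rad, q = (β − φ) mod 2π = 5.512943 rad → L = 2.78·(4.642023 + 12.337714 + 5.512943) = 2.78·22.492680 = 62.529649 m
RLR: c = (6 − d² + 2cos(α−β) + 2d(sin α − sin β))/8 = -14.014222, |c| > 1 → infeasible
LRL: c = (6 − d² + 2cos(α−β) − 2d(sin α − sin β))/8 = -12.944114, |c| > 1 → infeasible
Shortest: LSR with L = 32.720978 m ≈ 32.7210 m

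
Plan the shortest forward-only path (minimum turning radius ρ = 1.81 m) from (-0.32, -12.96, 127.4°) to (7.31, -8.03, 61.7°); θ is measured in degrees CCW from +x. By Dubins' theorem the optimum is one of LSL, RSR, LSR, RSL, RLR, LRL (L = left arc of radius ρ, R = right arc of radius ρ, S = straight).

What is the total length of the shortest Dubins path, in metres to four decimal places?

10.6884 m

Let ψ = atan2(Δy, Δx) = atan2(4.93, 7.63) = 32.8679° be the start→goal bearing.
Normalize: d = |goal − start| / ρ = 9.084151/1.81 = 5.018868, α = (θ_start − ψ) mod 360° = 94.5321° = 1.649897 rad, β = (θ_goal − ψ) mod 360° = 28.8321° = 0.503216 rad.
Common terms: sin α = 0.996873, cos α = -0.079018, sin β = 0.482245, cos β = 0.876036, cos(α−β) = 0.411514, d² = 25.189036. Work in radians in the unit-radius frame; every candidate has L = ρ·(t + p + q).
LSL: p² = 2 + d² − 2cos(α−β) + 2d(sin α − sin β) = 31.531708; p = √p² = 5.615310; φ = atan2(cos β − cos α, d + sin α − sin β) = 0.170911 rad; t = (φ − α) mod 2π = 4.804200 rad, q = (β − φ) mod 2π = 0.332304 rad → L = 1.81·(4.804200 + 5.615310 + 0.332304) = 1.81·10.751814 = 19.460784 m
RSR: p² = 2 + d² − 2cos(α−β) + 2d(sin β − sin α) = 21.200306; p = √p² = 4.604379; φ = atan2(cos α − cos β, d − sin α + sin β) = -0.208940 rad; t = (α − φ) mod 2π = 1.858837 rad, q = (φ − β) mod 2π = 5.571030 rad → L = 1.81·(1.858837 + 4.604379 + 5.571030) = 1.81·12.034246 = 21.781985 m
LSR: p² = d² − 2 + 2cos(α−β) + 2d(sin α + sin β) = 38.859063; p = √p² = 6.233704; φ = atan2(−cos α − cos β, d + sin α + sin β) − atan2(−2, p) = 0.188415 rad; t = (φ − α) mod 2π = 4.821703 rad, q = (φ − β) mod 2π = 5.968385 rad → L = 1.81·(4.821703 + 6.233704 + 5.968385) = 1.81·17.023792 = 30.813063 m
RSL: p² = d² − 2 + 2cos(α−β) − 2d(sin α + sin β) = 9.165066; p = √p² = 3.027386; φ = atan2(cos α + cos β, d − sin α − sin β) − atan2(2, p) = -0.362347 rad; t = (α − φ) mod 2π = 2.012244 rad, q = (β − φ) mod 2π = 0.865563 rad → L = 1.81·(2.012244 + 3.027386 + 0.865563) = 1.81·5.905193 = 10.688399 m
RLR: c = (6 − d² + 2cos(α−β) + 2d(sin α − sin β))/8 = -1.650038, |c| > 1 → infeasible
LRL: c = (6 − d² + 2cos(α−β) − 2d(sin α − sin β))/8 = -2.941463, |c| > 1 → infeasible
Shortest: RSL with L = 10.688399 m ≈ 10.6884 m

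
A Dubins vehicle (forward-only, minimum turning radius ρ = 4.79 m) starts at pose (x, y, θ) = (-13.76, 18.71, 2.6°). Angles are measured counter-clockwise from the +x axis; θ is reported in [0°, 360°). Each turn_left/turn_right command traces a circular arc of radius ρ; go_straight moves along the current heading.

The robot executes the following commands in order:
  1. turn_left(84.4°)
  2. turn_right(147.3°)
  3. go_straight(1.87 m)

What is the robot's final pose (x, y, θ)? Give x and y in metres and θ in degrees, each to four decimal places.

set_pose: (x, y, θ) = (-13.7600, 18.7100, 2.6000°), ρ = 4.79
turn_left(84.4°): centre at ρ to the left, rotate +84.4° → (-9.1939, 23.2444, 87.0000°)
turn_right(147.3°): centre at ρ to the right, rotate −147.3° → (-0.2497, 25.3669, -60.3000° ≡ 299.7000°)
go_straight(1.87): x += 1.87·cos θ, y += 1.87·sin θ → (0.6768, 23.7426, 299.7000°)

(0.6768, 23.7426, 299.7000°)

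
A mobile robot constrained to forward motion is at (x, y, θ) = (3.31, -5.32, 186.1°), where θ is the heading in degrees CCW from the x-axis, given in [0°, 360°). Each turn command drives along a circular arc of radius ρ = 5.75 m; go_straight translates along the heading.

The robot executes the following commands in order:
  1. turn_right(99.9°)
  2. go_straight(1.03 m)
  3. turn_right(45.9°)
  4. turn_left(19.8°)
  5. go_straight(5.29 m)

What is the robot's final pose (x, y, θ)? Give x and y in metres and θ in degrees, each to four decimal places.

set_pose: (x, y, θ) = (3.3100, -5.3200, 186.1000°), ρ = 5.75
turn_right(99.9°): centre at ρ to the right, rotate −99.9° → (-3.0384, 0.7785, 86.2000°)
go_straight(1.03): x += 1.03·cos θ, y += 1.03·sin θ → (-2.9701, 1.8063, 86.2000°)
turn_right(45.9°): centre at ρ to the right, rotate −45.9° → (-0.9518, 5.8105, 40.3000°)
turn_left(19.8°): centre at ρ to the left, rotate +19.8° → (0.3138, 7.3296, 60.1000°)
go_straight(5.29): x += 5.29·cos θ, y += 5.29·sin θ → (2.9508, 11.9154, 60.1000°)

(2.9508, 11.9154, 60.1000°)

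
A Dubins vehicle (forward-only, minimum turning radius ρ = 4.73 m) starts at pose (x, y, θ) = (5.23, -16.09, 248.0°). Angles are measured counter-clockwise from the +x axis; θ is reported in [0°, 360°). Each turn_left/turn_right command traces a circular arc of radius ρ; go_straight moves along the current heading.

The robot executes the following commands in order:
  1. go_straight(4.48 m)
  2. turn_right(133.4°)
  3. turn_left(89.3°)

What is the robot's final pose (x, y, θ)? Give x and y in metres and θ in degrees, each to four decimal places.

set_pose: (x, y, θ) = (5.2300, -16.0900, 248.0000°), ρ = 4.73
go_straight(4.48): x += 4.48·cos θ, y += 4.48·sin θ → (3.5518, -20.2438, 248.0000°)
turn_right(133.4°): centre at ρ to the right, rotate −133.4° → (-5.1345, -20.4409, 114.6000°)
turn_left(89.3°): centre at ρ to the left, rotate +89.3° → (-11.3515, -18.0855, 203.9000°)

(-11.3515, -18.0855, 203.9000°)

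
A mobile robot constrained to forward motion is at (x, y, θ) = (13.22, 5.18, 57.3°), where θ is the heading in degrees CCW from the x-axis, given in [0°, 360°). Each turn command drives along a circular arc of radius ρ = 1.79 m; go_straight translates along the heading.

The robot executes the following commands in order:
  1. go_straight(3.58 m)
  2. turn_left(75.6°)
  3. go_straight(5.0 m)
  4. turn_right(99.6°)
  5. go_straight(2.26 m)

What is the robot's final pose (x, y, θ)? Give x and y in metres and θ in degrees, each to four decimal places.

(13.7728, 17.9962, 33.3000°)

set_pose: (x, y, θ) = (13.2200, 5.1800, 57.3000°), ρ = 1.79
go_straight(3.58): x += 3.58·cos θ, y += 3.58·sin θ → (15.1541, 8.1926, 57.3000°)
turn_left(75.6°): centre at ρ to the left, rotate +75.6° → (14.9590, 10.3781, 132.9000°)
go_straight(5.0): x += 5.0·cos θ, y += 5.0·sin θ → (11.5554, 14.0408, 132.9000°)
turn_right(99.6°): centre at ρ to the right, rotate −99.6° → (11.8839, 16.7554, 33.3000°)
go_straight(2.26): x += 2.26·cos θ, y += 2.26·sin θ → (13.7728, 17.9962, 33.3000°)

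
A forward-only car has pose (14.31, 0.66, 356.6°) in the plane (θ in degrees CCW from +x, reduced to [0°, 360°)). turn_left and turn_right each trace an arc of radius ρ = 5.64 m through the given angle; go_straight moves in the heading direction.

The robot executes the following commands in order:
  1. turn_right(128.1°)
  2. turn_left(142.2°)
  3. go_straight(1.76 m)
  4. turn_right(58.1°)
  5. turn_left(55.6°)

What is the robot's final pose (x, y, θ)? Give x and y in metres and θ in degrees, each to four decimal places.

set_pose: (x, y, θ) = (14.3100, 0.6600, 356.6000°), ρ = 5.64
turn_right(128.1°): centre at ρ to the right, rotate −128.1° → (18.1996, -8.7072, 228.5000°)
turn_left(142.2°): centre at ρ to the left, rotate +142.2° → (23.4709, -17.9864, 370.7000° ≡ 10.7000°)
go_straight(1.76): x += 1.76·cos θ, y += 1.76·sin θ → (25.2003, -17.6596, 10.7000°)
turn_right(58.1°): centre at ρ to the right, rotate −58.1° → (30.3990, -19.3839, -47.4000° ≡ 312.6000°)
turn_left(55.6°): centre at ρ to the left, rotate +55.6° → (35.3551, -21.1487, 368.2000° ≡ 8.2000°)

(35.3551, -21.1487, 8.2000°)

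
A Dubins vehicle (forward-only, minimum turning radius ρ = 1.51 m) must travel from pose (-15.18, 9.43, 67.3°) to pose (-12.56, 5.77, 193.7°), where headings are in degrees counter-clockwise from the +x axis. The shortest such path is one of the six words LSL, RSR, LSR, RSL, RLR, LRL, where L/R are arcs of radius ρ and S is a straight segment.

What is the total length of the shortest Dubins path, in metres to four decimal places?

7.9863 m

Let ψ = atan2(Δy, Δx) = atan2(-3.66, 2.62) = -54.4031° be the start→goal bearing.
Normalize: d = |goal − start| / ρ = 4.501111/1.51 = 2.980868, α = (θ_start − ψ) mod 360° = 121.7031° = 2.124120 rad, β = (θ_goal − ψ) mod 360° = 248.1031° = 4.330217 rad.
Common terms: sin α = 0.850782, cos α = -0.525518, sin β = -0.927857, cos β = -0.372937, cos(α−β) = -0.593419, d² = 8.885575. Work in radians in the unit-radius frame; every candidate has L = ρ·(t + p + q).
LSL: p² = 2 + d² − 2cos(α−β) + 2d(sin α − sin β) = 22.676190; p = √p² = 4.761952; φ = atan2(cos β − cos α, d + sin α − sin β) = 0.032047 rad; t = (φ − α) mod 2π = 4.191112 rad, q = (β − φ) mod 2π = 4.298169 rad → L = 1.51·(4.191112 + 4.761952 + 4.298169) = 1.51·13.251234 = 20.009363 m
RSR: p² = 2 + d² − 2cos(α−β) + 2d(sin β − sin α) = 1.468636; p = √p² = 1.211873; φ = atan2(cos α − cos β, d − sin α + sin β) = -0.126240 rad; t = (α − φ) mod 2π = 2.250361 rad, q = (φ − β) mod 2π = 1.826729 rad → L = 1.51·(2.250361 + 1.211873 + 1.826729) = 1.51·5.288962 = 7.986333 m
LSR: p² = d² − 2 + 2cos(α−β) + 2d(sin α + sin β) = 5.239241; p = √p² = 2.288939; φ = atan2(−cos α − cos β, d + sin α + sin β) − atan2(−2, p) = 1.018196 rad; t = (φ − α) mod 2π = 5.177261 rad, q = (φ − β) mod 2π = 2.971165 rad → L = 1.51·(5.177261 + 2.288939 + 2.971165) = 1.51·10.437365 = 15.760421 m
RSL: p² = d² − 2 + 2cos(α−β) − 2d(sin α + sin β) = 6.158234; p = √p² = 2.481579; φ = atan2(cos α + cos β, d − sin α − sin β) − atan2(2, p) = -0.964120 rad; t = (α − φ) mod 2π = 3.088240 rad, q = (β − φ) mod 2π = 5.294337 rad → L = 1.51·(3.088240 + 2.481579 + 5.294337) = 1.51·10.864156 = 16.404876 m
RLR: c = (6 − d² + 2cos(α−β) + 2d(sin α − sin β))/8 = 0.816421; p = 2π − arccos c = 5.667574 rad; φ = atan2(cos α − cos β, d − sin α + sin β) = -0.126240 rad; t = (α − φ + p/2) mod 2π = 5.084148 rad, q = (α − β − t + p) mod 2π = 4.660515 rad → L = 1.51·(5.084148 + 5.667574 + 4.660515) = 1.51·15.412237 = 23.272478 m
LRL: c = (6 − d² + 2cos(α−β) − 2d(sin α − sin β))/8 = -1.834524, |c| > 1 → infeasible
Shortest: RSR with L = 7.986333 m ≈ 7.9863 m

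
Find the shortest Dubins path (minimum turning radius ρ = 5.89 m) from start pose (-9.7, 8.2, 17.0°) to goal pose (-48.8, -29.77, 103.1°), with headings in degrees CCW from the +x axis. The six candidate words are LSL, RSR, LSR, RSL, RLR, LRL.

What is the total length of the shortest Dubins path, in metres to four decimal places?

74.9771 m

Let ψ = atan2(Δy, Δx) = atan2(-37.97, -39.10) = -135.8400° be the start→goal bearing.
Normalize: d = |goal − start| / ρ = 54.502577/5.89 = 9.253409, α = (θ_start − ψ) mod 360° = 152.8400° = 2.667561 rad, β = (θ_goal − ψ) mod 360° = 238.9400° = 4.170290 rad.
Common terms: sin α = 0.456477, cos α = -0.889735, sin β = -0.856628, cos β = -0.515935, cos(α−β) = 0.068015, d² = 85.625572. Work in radians in the unit-radius frame; every candidate has L = ρ·(t + p + q).
LSL: p² = 2 + d² − 2cos(α−β) + 2d(sin α − sin β) = 111.790923; p = √p² = 10.573123; φ = atan2(cos β − cos α, d + sin α − sin β) = 0.035361 rad; t = (φ − α) mod 2π = 3.650985 rad, q = (β − φ) mod 2π = 4.134929 rad → L = 5.89·(3.650985 + 10.573123 + 4.134929) = 5.89·18.359036 = 108.134725 m
RSR: p² = 2 + d² − 2cos(α−β) + 2d(sin β − sin α) = 63.188160; p = √p² = 7.949098; φ = atan2(cos α − cos β, d − sin α + sin β) = -0.047042 rad; t = (α − φ) mod 2π = 2.714603 rad, q = (φ − β) mod 2π = 2.065854 rad → L = 5.89·(2.714603 + 7.949098 + 2.065854) = 5.89·12.729555 = 74.977078 m
LSR: p² = d² − 2 + 2cos(α−β) + 2d(sin α + sin β) = 76.356084; p = √p² = 8.738197; φ = atan2(−cos α − cos β, d + sin α + sin β) − atan2(−2, p) = 0.382465 rad; t = (φ − α) mod 2π = 3.998088 rad, q = (φ − β) mod 2π = 2.495360 rad → L = 5.89·(3.998088 + 8.738197 + 2.495360) = 5.89·15.231645 = 89.714391 m
RSL: p² = d² − 2 + 2cos(α−β) − 2d(sin α + sin β) = 91.167121; p = √p² = 9.548148; φ = atan2(cos α + cos β, d − sin α − sin β) − atan2(2, p) = -0.351075 rad; t = (α − φ) mod 2π = 3.018636 rad, q = (β − φ) mod 2π = 4.521365 rad → L = 5.89·(3.018636 + 9.548148 + 4.521365) = 5.89·17.088149 = 100.649195 m
RLR: c = (6 − d² + 2cos(α−β) + 2d(sin α − sin β))/8 = -6.898520, |c| > 1 → infeasible
LRL: c = (6 − d² + 2cos(α−β) − 2d(sin α − sin β))/8 = -12.973865, |c| > 1 → infeasible
Shortest: RSR with L = 74.977078 m ≈ 74.9771 m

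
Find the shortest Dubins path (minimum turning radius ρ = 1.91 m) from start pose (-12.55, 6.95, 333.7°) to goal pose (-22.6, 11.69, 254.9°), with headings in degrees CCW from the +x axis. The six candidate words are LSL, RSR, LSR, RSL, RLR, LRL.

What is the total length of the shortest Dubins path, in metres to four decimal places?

18.7732 m

Let ψ = atan2(Δy, Δx) = atan2(4.74, -10.05) = 154.7495° be the start→goal bearing.
Normalize: d = |goal − start| / ρ = 11.111710/1.91 = 5.817649, α = (θ_start − ψ) mod 360° = 178.9505° = 3.123276 rad, β = (θ_goal − ψ) mod 360° = 100.1505° = 1.747956 rad.
Common terms: sin α = 0.018316, cos α = -0.999832, sin β = 0.984348, cos β = -0.176235, cos(α−β) = 0.194234, d² = 33.845043. Work in radians in the unit-radius frame; every candidate has L = ρ·(t + p + q).
LSL: p² = 2 + d² − 2cos(α−β) + 2d(sin α − sin β) = 24.216499; p = √p² = 4.921026; φ = atan2(cos β − cos α, d + sin α − sin β) = 0.168154 rad; t = (φ − α) mod 2π = 3.328064 rad, q = (β − φ) mod 2π = 1.579802 rad → L = 1.91·(3.328064 + 4.921026 + 1.579802) = 1.91·9.828892 = 18.773184 m
RSR: p² = 2 + d² − 2cos(α−β) + 2d(sin β − sin α) = 46.696649; p = √p² = 6.833495; φ = atan2(cos α − cos β, d − sin α + sin β) = -0.120817 rad; t = (α − φ) mod 2π = 3.244093 rad, q = (φ − β) mod 2π = 4.414412 rad → L = 1.91·(3.244093 + 6.833495 + 4.414412) = 1.91·14.491999 = 27.679719 m
LSR: p² = d² − 2 + 2cos(α−β) + 2d(sin α + sin β) = 43.899806; p = √p² = 6.625693; φ = atan2(−cos α − cos β, d + sin α + sin β) − atan2(−2, p) = 0.463915 rad; t = (φ − α) mod 2π = 3.623824 rad, q = (φ − β) mod 2π = 4.999144 rad → L = 1.91·(3.623824 + 6.625693 + 4.999144) = 1.91·15.248661 = 29.124942 m
RSL: p² = d² − 2 + 2cos(α−β) − 2d(sin α + sin β) = 20.567217; p = √p² = 4.535109; φ = atan2(cos α + cos β, d − sin α − sin β) − atan2(2, p) = -0.654908 rad; t = (α − φ) mod 2π = 3.778184 rad, q = (β − φ) mod 2π = 2.402865 rad → L = 1.91·(3.778184 + 4.535109 + 2.402865) = 1.91·10.716158 = 20.467863 m
RLR: c = (6 − d² + 2cos(α−β) + 2d(sin α − sin β))/8 = -4.837081, |c| > 1 → infeasible
LRL: c = (6 − d² + 2cos(α−β) − 2d(sin α − sin β))/8 = -2.027062, |c| > 1 → infeasible
Shortest: LSL with L = 18.773184 m ≈ 18.7732 m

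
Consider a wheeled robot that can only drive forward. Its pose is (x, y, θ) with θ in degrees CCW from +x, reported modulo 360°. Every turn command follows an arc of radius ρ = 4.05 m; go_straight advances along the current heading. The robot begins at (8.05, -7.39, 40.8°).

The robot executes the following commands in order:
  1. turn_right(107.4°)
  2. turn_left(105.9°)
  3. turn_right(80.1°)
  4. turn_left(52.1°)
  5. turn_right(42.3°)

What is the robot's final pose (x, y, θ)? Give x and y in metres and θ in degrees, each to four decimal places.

(32.2263, -11.8468, 329.0000°)

set_pose: (x, y, θ) = (8.0500, -7.3900, 40.8000°), ρ = 4.05
turn_right(107.4°): centre at ρ to the right, rotate −107.4° → (14.4133, -8.8474, -66.6000° ≡ 293.4000°)
turn_left(105.9°): centre at ρ to the left, rotate +105.9° → (20.6954, -10.3730, 399.3000° ≡ 39.3000°)
turn_right(80.1°): centre at ρ to the right, rotate −80.1° → (25.9069, -10.4412, -40.8000° ≡ 319.2000°)
turn_left(52.1°): centre at ρ to the left, rotate +52.1° → (29.3468, -11.3469, 371.3000° ≡ 11.3000°)
turn_right(42.3°): centre at ρ to the right, rotate −42.3° → (32.2263, -11.8468, -31.0000° ≡ 329.0000°)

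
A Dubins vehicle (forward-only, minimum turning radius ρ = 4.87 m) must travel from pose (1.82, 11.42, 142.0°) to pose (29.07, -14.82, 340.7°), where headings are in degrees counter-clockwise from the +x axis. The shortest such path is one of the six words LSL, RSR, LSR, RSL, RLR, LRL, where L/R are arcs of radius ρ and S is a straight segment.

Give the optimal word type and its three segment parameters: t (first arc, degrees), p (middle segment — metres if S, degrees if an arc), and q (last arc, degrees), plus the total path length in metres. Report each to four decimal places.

Let ψ = atan2(Δy, Δx) = atan2(-26.24, 27.25) = -43.9183° be the start→goal bearing.
Normalize: d = |goal − start| / ρ = 37.829884/4.87 = 7.767943, α = (θ_start − ψ) mod 360° = 185.9183° = 3.244886 rad, β = (θ_goal − ψ) mod 360° = 24.6183° = 0.429670 rad.
Common terms: sin α = -0.103110, cos α = -0.994670, sin β = 0.416571, cos β = 0.909103, cos(α−β) = -0.947210, d² = 60.340943. Work in radians in the unit-radius frame; every candidate has L = ρ·(t + p + q).
LSL: p² = 2 + d² − 2cos(α−β) + 2d(sin α − sin β) = 56.161668; p = √p² = 7.494109; φ = atan2(cos β − cos α, d + sin α − sin β) = 0.256851 rad; t = (φ − α) mod 2π = 3.295150 rad, q = (β − φ) mod 2π = 0.172819 rad → L = 4.87·(3.295150 + 7.494109 + 0.172819) = 4.87·10.962078 = 53.385321 m
RSR: p² = 2 + d² − 2cos(α−β) + 2d(sin β − sin α) = 72.309058; p = √p² = 8.503473; φ = atan2(cos α − cos β, d − sin α + sin β) = -0.225796 rad; t = (α − φ) mod 2π = 3.470682 rad, q = (φ − β) mod 2π = 5.627720 rad → L = 4.87·(3.470682 + 8.503473 + 5.627720) = 4.87·17.601875 = 85.721130 m
LSR: p² = d² − 2 + 2cos(α−β) + 2d(sin α + sin β) = 61.316416; p = √p² = 7.830480; φ = atan2(−cos α − cos β, d + sin α + sin β) − atan2(−2, p) = 0.260654 rad; t = (φ − α) mod 2π = 3.298953 rad, q = (φ − β) mod 2π = 6.114169 rad → L = 4.87·(3.298953 + 7.830480 + 6.114169) = 4.87·17.243602 = 83.976342 m
RSL: p² = d² − 2 + 2cos(α−β) − 2d(sin α + sin β) = 51.576628; p = √p² = 7.181687; φ = atan2(cos α + cos β, d − sin α − sin β) − atan2(2, p) = -0.283082 rad; t = (α − φ) mod 2π = 3.527968 rad, q = (β − φ) mod 2π = 0.712752 rad → L = 4.87·(3.527968 + 7.181687 + 0.712752) = 4.87·11.422407 = 55.627124 m
RLR: c = (6 − d² + 2cos(α−β) + 2d(sin α − sin β))/8 = -8.038632, |c| > 1 → infeasible
LRL: c = (6 − d² + 2cos(α−β) − 2d(sin α − sin β))/8 = -6.020209, |c| > 1 → infeasible
Shortest: LSL with L = 53.385321 m ≈ 53.3853 m
Convert LSL to answer units (arcs ×180/π): t = 3.295150·180/π = 188.7982°, p = ρ·p = 4.87·7.494109 = 36.4963 m, q = 0.172819·180/π = 9.9018°, L = 53.3853 m.

LSL: t = 188.7982°, p = 36.4963 m, q = 9.9018°, L = 53.3853 m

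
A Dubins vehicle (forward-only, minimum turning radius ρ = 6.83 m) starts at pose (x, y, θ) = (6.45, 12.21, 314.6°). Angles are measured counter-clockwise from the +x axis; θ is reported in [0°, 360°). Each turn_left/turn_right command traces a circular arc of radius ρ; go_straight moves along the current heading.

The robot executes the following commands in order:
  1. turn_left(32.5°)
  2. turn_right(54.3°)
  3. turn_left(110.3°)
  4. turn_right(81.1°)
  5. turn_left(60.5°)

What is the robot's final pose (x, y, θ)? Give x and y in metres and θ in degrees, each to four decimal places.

(41.2134, 3.4640, 22.5000°)

set_pose: (x, y, θ) = (6.4500, 12.2100, 314.6000°), ρ = 6.83
turn_left(32.5°): centre at ρ to the left, rotate +32.5° → (9.7883, 10.3481, 347.1000°)
turn_right(54.3°): centre at ρ to the right, rotate −54.3° → (14.5599, 6.3372, 292.8000°)
turn_left(110.3°): centre at ρ to the left, rotate +110.3° → (25.5230, 3.9969, 403.1000° ≡ 43.1000°)
turn_right(81.1°): centre at ρ to the right, rotate −81.1° → (34.3947, 4.3920, -38.0000° ≡ 322.0000°)
turn_left(60.5°): centre at ρ to the left, rotate +60.5° → (41.2134, 3.4640, 382.5000° ≡ 22.5000°)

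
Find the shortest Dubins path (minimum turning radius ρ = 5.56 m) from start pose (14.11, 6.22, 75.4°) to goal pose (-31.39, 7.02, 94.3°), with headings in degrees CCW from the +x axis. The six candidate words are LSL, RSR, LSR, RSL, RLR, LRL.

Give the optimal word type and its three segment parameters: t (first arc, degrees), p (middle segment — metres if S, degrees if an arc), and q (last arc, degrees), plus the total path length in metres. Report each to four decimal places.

Let ψ = atan2(Δy, Δx) = atan2(0.80, -45.50) = 178.9927° be the start→goal bearing.
Normalize: d = |goal − start| / ρ = 45.507032/5.56 = 8.184718, α = (θ_start − ψ) mod 360° = 256.4073° = 4.475152 rad, β = (θ_goal − ψ) mod 360° = 275.3073° = 4.805019 rad.
Common terms: sin α = -0.971991, cos α = -0.235018, sin β = -0.995713, cos β = 0.092497, cos(α−β) = 0.946085, d² = 66.989610. Work in radians in the unit-radius frame; every candidate has L = ρ·(t + p + q).
LSL: p² = 2 + d² − 2cos(α−β) + 2d(sin α − sin β) = 67.485755; p = √p² = 8.214971; φ = atan2(cos β − cos α, d + sin α − sin β) = 0.039879 rad; t = (φ − α) mod 2π = 1.847913 rad, q = (β − φ) mod 2π = 4.765140 rad → L = 5.56·(1.847913 + 8.214971 + 4.765140) = 5.56·14.828024 = 82.443813 m
RSR: p² = 2 + d² − 2cos(α−β) + 2d(sin β − sin α) = 66.709123; p = √p² = 8.167565; φ = atan2(cos α − cos β, d − sin α + sin β) = -0.040110 rad; t = (α − φ) mod 2π = 4.515262 rad, q = (φ − β) mod 2π = 1.438056 rad → L = 5.56·(4.515262 + 8.167565 + 1.438056) = 5.56·14.120883 = 78.512112 m
LSR: p² = d² − 2 + 2cos(α−β) + 2d(sin α + sin β) = 34.671578; p = √p² = 5.888258; φ = atan2(−cos α − cos β, d + sin α + sin β) − atan2(−2, p) = 0.350353 rad; t = (φ − α) mod 2π = 2.158387 rad, q = (φ − β) mod 2π = 1.828520 rad → L = 5.56·(2.158387 + 5.888258 + 1.828520) = 5.56·9.875164 = 54.905914 m
RSL: p² = d² − 2 + 2cos(α−β) − 2d(sin α + sin β) = 99.091983; p = √p² = 9.954496; φ = atan2(cos α + cos β, d − sin α − sin β) − atan2(2, p) = -0.212312 rad; t = (α − φ) mod 2π = 4.687463 rad, q = (β − φ) mod 2π = 5.017330 rad → L = 5.56·(4.687463 + 9.954496 + 5.017330) = 5.56·19.659289 = 109.305648 m
RLR: c = (6 − d² + 2cos(α−β) + 2d(sin α − sin β))/8 = -7.338640, |c| > 1 → infeasible
LRL: c = (6 − d² + 2cos(α−β) − 2d(sin α − sin β))/8 = -7.435719, |c| > 1 → infeasible
Shortest: LSR with L = 54.905914 m ≈ 54.9059 m
Convert LSR to answer units (arcs ×180/π): t = 2.158387·180/π = 123.6665°, p = ρ·p = 5.56·5.888258 = 32.7387 m, q = 1.828520·180/π = 104.7665°, L = 54.9059 m.

LSR: t = 123.6665°, p = 32.7387 m, q = 104.7665°, L = 54.9059 m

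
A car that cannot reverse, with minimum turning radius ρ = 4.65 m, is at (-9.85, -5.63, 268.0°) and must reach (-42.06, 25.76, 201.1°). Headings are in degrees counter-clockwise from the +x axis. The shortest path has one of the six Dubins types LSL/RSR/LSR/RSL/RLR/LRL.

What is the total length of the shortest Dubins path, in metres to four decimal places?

54.8261 m

Let ψ = atan2(Δy, Δx) = atan2(31.39, -32.21) = 135.7387° be the start→goal bearing.
Normalize: d = |goal − start| / ρ = 44.975729/4.65 = 9.672200, α = (θ_start − ψ) mod 360° = 132.2613° = 2.308396 rad, β = (θ_goal − ψ) mod 360° = 65.3613° = 1.140770 rad.
Common terms: sin α = 0.740085, cos α = -0.672513, sin β = 0.908955, cos β = 0.416894, cos(α−β) = 0.392337, d² = 93.551449. Work in radians in the unit-radius frame; every candidate has L = ρ·(t + p + q).
LSL: p² = 2 + d² − 2cos(α−β) + 2d(sin α − sin β) = 91.500093; p = √p² = 9.565568; φ = atan2(cos β − cos α, d + sin α − sin β) = 0.114136 rad; t = (φ − α) mod 2π = 4.088926 rad, q = (β − φ) mod 2π = 1.026634 rad → L = 4.65·(4.088926 + 9.565568 + 1.026634) = 4.65·14.681128 = 68.267246 m
RSR: p² = 2 + d² − 2cos(α−β) + 2d(sin β − sin α) = 98.033456; p = √p² = 9.901185; φ = atan2(cos α − cos β, d − sin α + sin β) = -0.110251 rad; t = (α − φ) mod 2π = 2.418647 rad, q = (φ − β) mod 2π = 5.032164 rad → L = 4.65·(2.418647 + 9.901185 + 5.032164) = 4.65·17.351995 = 80.686777 m
LSR: p² = d² − 2 + 2cos(α−β) + 2d(sin α + sin β) = 124.235814; p = √p² = 11.146112; φ = atan2(−cos α − cos β, d + sin α + sin β) − atan2(−2, p) = 0.200120 rad; t = (φ − α) mod 2π = 4.174910 rad, q = (φ − β) mod 2π = 5.342535 rad → L = 4.65·(4.174910 + 11.146112 + 5.342535) = 4.65·20.663557 = 96.085542 m
RSL: p² = d² − 2 + 2cos(α−β) − 2d(sin α + sin β) = 60.436432; p = √p² = 7.774087; φ = atan2(cos α + cos β, d − sin α − sin β) − atan2(2, p) = -0.283654 rad; t = (α − φ) mod 2π = 2.592049 rad, q = (β − φ) mod 2π = 1.424424 rad → L = 4.65·(2.592049 + 7.774087 + 1.424424) = 4.65·11.790561 = 54.826107 m
RLR: c = (6 − d² + 2cos(α−β) + 2d(sin α − sin β))/8 = -11.254182, |c| > 1 → infeasible
LRL: c = (6 − d² + 2cos(α−β) − 2d(sin α − sin β))/8 = -10.437512, |c| > 1 → infeasible
Shortest: RSL with L = 54.826107 m ≈ 54.8261 m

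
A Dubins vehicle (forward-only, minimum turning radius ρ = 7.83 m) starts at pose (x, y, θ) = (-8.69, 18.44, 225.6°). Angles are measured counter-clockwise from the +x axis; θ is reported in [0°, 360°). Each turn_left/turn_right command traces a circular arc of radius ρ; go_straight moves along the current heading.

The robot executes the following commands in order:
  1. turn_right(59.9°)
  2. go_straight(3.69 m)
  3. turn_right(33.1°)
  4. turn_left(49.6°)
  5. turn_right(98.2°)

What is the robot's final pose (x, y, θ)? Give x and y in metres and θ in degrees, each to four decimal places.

(-37.7755, 30.6968, 84.0000°)

set_pose: (x, y, θ) = (-8.6900, 18.4400, 225.6000°), ρ = 7.83
turn_right(59.9°): centre at ρ to the right, rotate −59.9° → (-16.2183, 16.3310, 165.7000°)
go_straight(3.69): x += 3.69·cos θ, y += 3.69·sin θ → (-19.7940, 17.2424, 165.7000°)
turn_right(33.1°): centre at ρ to the right, rotate −33.1° → (-23.6236, 19.5299, 132.6000°)
turn_left(49.6°): centre at ρ to the left, rotate +49.6° → (-29.6878, 22.0541, 182.2000°)
turn_right(98.2°): centre at ρ to the right, rotate −98.2° → (-37.7755, 30.6968, 84.0000°)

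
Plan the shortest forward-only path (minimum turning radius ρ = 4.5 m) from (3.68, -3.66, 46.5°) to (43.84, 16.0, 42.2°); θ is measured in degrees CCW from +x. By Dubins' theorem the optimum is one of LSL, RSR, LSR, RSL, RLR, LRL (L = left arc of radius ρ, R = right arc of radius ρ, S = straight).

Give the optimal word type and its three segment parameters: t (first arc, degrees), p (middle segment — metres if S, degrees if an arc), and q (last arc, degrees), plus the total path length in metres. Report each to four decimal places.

Let ψ = atan2(Δy, Δx) = atan2(19.66, 40.16) = 26.0837° be the start→goal bearing.
Normalize: d = |goal − start| / ρ = 44.713993/4.5 = 9.936443, α = (θ_start − ψ) mod 360° = 20.4163° = 0.356332 rad, β = (θ_goal − ψ) mod 360° = 16.1163° = 0.281283 rad.
Common terms: sin α = 0.348839, cos α = 0.937183, sin β = 0.277588, cos β = 0.960700, cos(α−β) = 0.997185, d² = 98.732899. Work in radians in the unit-radius frame; every candidate has L = ρ·(t + p + q).
LSL: p² = 2 + d² − 2cos(α−β) + 2d(sin α − sin β) = 100.154486; p = √p² = 10.007721; φ = atan2(cos β − cos α, d + sin α − sin β) = 0.002350 rad; t = (φ − α) mod 2π = 5.929203 rad, q = (β − φ) mod 2π = 0.278933 rad → L = 4.5·(5.929203 + 10.007721 + 0.278933) = 4.5·16.215857 = 72.971358 m
RSR: p² = 2 + d² − 2cos(α−β) + 2d(sin β − sin α) = 97.322571; p = √p² = 9.865220; φ = atan2(cos α − cos β, d − sin α + sin β) = -0.002384 rad; t = (α − φ) mod 2π = 0.358716 rad, q = (φ − β) mod 2π = 5.999519 rad → L = 4.5·(0.358716 + 9.865220 + 5.999519) = 4.5·16.223455 = 73.005546 m
LSR: p² = d² − 2 + 2cos(α−β) + 2d(sin α + sin β) = 111.176186; p = √p² = 10.544012; φ = atan2(−cos α − cos β, d + sin α + sin β) − atan2(−2, p) = 0.009676 rad; t = (φ − α) mod 2π = 5.936529 rad, q = (φ − β) mod 2π = 6.011579 rad → L = 4.5·(5.936529 + 10.544012 + 6.011579) = 4.5·22.492120 = 101.214540 m
RSL: p² = d² − 2 + 2cos(α−β) − 2d(sin α + sin β) = 86.278352; p = √p² = 9.288614; φ = atan2(cos α + cos β, d − sin α − sin β) − atan2(2, p) = -0.010981 rad; t = (α − φ) mod 2π = 0.367313 rad, q = (β − φ) mod 2π = 0.292264 rad → L = 4.5·(0.367313 + 9.288614 + 0.292264) = 4.5·9.948191 = 44.766859 m
RLR: c = (6 − d² + 2cos(α−β) + 2d(sin α − sin β))/8 = -11.165321, |c| > 1 → infeasible
LRL: c = (6 − d² + 2cos(α−β) − 2d(sin α − sin β))/8 = -11.519311, |c| > 1 → infeasible
Shortest: RSL with L = 44.766859 m ≈ 44.7669 m
Convert RSL to answer units (arcs ×180/π): t = 0.367313·180/π = 21.0455°, p = ρ·p = 4.5·9.288614 = 41.7988 m, q = 0.292264·180/π = 16.7455°, L = 44.7669 m.

RSL: t = 21.0455°, p = 41.7988 m, q = 16.7455°, L = 44.7669 m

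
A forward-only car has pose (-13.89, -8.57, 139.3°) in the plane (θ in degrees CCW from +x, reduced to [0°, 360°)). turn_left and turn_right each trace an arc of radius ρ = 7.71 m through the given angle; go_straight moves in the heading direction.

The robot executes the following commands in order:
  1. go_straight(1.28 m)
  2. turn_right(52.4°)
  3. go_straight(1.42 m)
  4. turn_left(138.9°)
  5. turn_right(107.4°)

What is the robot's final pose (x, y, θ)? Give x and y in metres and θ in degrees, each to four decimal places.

set_pose: (x, y, θ) = (-13.8900, -8.5700, 139.3000°), ρ = 7.71
go_straight(1.28): x += 1.28·cos θ, y += 1.28·sin θ → (-14.8604, -7.7353, 139.3000°)
turn_right(52.4°): centre at ρ to the right, rotate −52.4° → (-17.5315, -1.4732, 86.9000°)
go_straight(1.42): x += 1.42·cos θ, y += 1.42·sin θ → (-17.4547, -0.0552, 86.9000°)
turn_left(138.9°): centre at ρ to the left, rotate +138.9° → (-30.6808, 5.7369, 225.8000°)
turn_right(107.4°): centre at ρ to the right, rotate −107.4° → (-42.9902, 7.4449, 118.4000°)

(-42.9902, 7.4449, 118.4000°)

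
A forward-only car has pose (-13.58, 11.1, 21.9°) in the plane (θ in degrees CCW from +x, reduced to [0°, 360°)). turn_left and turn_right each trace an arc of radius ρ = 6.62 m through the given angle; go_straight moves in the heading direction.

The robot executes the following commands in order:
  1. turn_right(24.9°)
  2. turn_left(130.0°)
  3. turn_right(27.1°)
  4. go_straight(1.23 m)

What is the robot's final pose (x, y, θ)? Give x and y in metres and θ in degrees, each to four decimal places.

(-6.5769, 26.2211, 99.9000°)

set_pose: (x, y, θ) = (-13.5800, 11.1000, 21.9000°), ρ = 6.62
turn_right(24.9°): centre at ρ to the right, rotate −24.9° → (-10.7644, 11.5687, -3.0000° ≡ 357.0000°)
turn_left(130.0°): centre at ρ to the left, rotate +130.0° → (-5.1309, 22.1636, 487.0000° ≡ 127.0000°)
turn_right(27.1°): centre at ρ to the right, rotate −27.1° → (-6.3654, 25.0094, 99.9000°)
go_straight(1.23): x += 1.23·cos θ, y += 1.23·sin θ → (-6.5769, 26.2211, 99.9000°)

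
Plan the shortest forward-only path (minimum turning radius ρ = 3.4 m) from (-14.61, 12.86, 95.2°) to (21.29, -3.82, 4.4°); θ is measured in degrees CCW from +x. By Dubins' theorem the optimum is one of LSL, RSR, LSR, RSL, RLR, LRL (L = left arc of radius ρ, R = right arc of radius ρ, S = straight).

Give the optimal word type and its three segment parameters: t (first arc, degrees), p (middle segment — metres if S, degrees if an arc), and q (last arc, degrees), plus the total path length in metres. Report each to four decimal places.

Let ψ = atan2(Δy, Δx) = atan2(-16.68, 35.90) = -24.9207° be the start→goal bearing.
Normalize: d = |goal − start| / ρ = 39.585760/3.4 = 11.642871, α = (θ_start − ψ) mod 360° = 120.1207° = 2.096502 rad, β = (θ_goal − ψ) mod 360° = 29.3207° = 0.511743 rad.
Common terms: sin α = 0.864970, cos α = -0.501823, sin β = 0.489698, cos β = 0.871892, cos(α−β) = -0.013962, d² = 135.556436. Work in radians in the unit-radius frame; every candidate has L = ρ·(t + p + q).
LSL: p² = 2 + d² − 2cos(α−β) + 2d(sin α − sin β) = 146.322858; p = √p² = 12.096399; φ = atan2(cos β − cos α, d + sin α − sin β) = 0.113810 rad; t = (φ − α) mod 2π = 4.300493 rad, q = (β − φ) mod 2π = 0.397933 rad → L = 3.4·(4.300493 + 12.096399 + 0.397933) = 3.4·16.794825 = 57.102405 m
RSR: p² = 2 + d² − 2cos(α−β) + 2d(sin β − sin α) = 128.845863; p = √p² = 11.351029; φ = atan2(cos α − cos β, d − sin α + sin β) = -0.121319 rad; t = (α − φ) mod 2π = 2.217821 rad, q = (φ − β) mod 2π = 5.650124 rad → L = 3.4·(2.217821 + 11.351029 + 5.650124) = 3.4·19.218973 = 65.344510 m
LSR: p² = d² − 2 + 2cos(α−β) + 2d(sin α + sin β) = 165.072954; p = √p² = 12.848072; φ = atan2(−cos α − cos β, d + sin α + sin β) − atan2(−2, p) = 0.125961 rad; t = (φ − α) mod 2π = 4.312645 rad, q = (φ − β) mod 2π = 5.897404 rad → L = 3.4·(4.312645 + 12.848072 + 5.897404) = 3.4·23.058121 = 78.397610 m
RSL: p² = d² − 2 + 2cos(α−β) − 2d(sin α + sin β) = 101.984070; p = √p² = 10.098716; φ = atan2(cos α + cos β, d − sin α − sin β) − atan2(2, p) = -0.159560 rad; t = (α − φ) mod 2π = 2.256062 rad, q = (β − φ) mod 2π = 0.671303 rad → L = 3.4·(2.256062 + 10.098716 + 0.671303) = 3.4·13.026082 = 44.288678 m
RLR: c = (6 − d² + 2cos(α−β) + 2d(sin α − sin β))/8 = -15.105733, |c| > 1 → infeasible
LRL: c = (6 − d² + 2cos(α−β) − 2d(sin α − sin β))/8 = -17.290357, |c| > 1 → infeasible
Shortest: RSL with L = 44.288678 m ≈ 44.2887 m
Convert RSL to answer units (arcs ×180/π): t = 2.256062·180/π = 129.2628°, p = ρ·p = 3.4·10.098716 = 34.3356 m, q = 0.671303·180/π = 38.4628°, L = 44.2887 m.

RSL: t = 129.2628°, p = 34.3356 m, q = 38.4628°, L = 44.2887 m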